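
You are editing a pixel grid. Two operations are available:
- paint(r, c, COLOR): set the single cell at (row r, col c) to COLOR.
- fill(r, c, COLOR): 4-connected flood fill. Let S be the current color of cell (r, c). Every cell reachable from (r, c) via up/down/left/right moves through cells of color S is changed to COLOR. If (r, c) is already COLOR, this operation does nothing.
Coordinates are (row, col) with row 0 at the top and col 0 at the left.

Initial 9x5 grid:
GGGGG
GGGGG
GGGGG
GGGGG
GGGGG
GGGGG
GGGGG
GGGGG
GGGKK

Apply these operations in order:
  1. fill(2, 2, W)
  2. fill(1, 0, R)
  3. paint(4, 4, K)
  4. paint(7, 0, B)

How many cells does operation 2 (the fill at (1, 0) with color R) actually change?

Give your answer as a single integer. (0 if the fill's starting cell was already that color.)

After op 1 fill(2,2,W) [43 cells changed]:
WWWWW
WWWWW
WWWWW
WWWWW
WWWWW
WWWWW
WWWWW
WWWWW
WWWKK
After op 2 fill(1,0,R) [43 cells changed]:
RRRRR
RRRRR
RRRRR
RRRRR
RRRRR
RRRRR
RRRRR
RRRRR
RRRKK

Answer: 43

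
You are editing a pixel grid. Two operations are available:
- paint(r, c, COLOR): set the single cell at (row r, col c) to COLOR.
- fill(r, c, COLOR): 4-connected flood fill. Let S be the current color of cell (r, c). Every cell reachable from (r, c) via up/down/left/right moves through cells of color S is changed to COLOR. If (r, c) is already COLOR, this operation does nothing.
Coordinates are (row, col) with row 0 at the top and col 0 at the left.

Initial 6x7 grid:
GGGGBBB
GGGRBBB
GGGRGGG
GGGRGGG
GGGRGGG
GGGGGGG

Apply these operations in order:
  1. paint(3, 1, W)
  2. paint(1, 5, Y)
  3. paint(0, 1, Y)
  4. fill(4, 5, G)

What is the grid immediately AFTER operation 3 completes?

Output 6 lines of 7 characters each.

After op 1 paint(3,1,W):
GGGGBBB
GGGRBBB
GGGRGGG
GWGRGGG
GGGRGGG
GGGGGGG
After op 2 paint(1,5,Y):
GGGGBBB
GGGRBYB
GGGRGGG
GWGRGGG
GGGRGGG
GGGGGGG
After op 3 paint(0,1,Y):
GYGGBBB
GGGRBYB
GGGRGGG
GWGRGGG
GGGRGGG
GGGGGGG

Answer: GYGGBBB
GGGRBYB
GGGRGGG
GWGRGGG
GGGRGGG
GGGGGGG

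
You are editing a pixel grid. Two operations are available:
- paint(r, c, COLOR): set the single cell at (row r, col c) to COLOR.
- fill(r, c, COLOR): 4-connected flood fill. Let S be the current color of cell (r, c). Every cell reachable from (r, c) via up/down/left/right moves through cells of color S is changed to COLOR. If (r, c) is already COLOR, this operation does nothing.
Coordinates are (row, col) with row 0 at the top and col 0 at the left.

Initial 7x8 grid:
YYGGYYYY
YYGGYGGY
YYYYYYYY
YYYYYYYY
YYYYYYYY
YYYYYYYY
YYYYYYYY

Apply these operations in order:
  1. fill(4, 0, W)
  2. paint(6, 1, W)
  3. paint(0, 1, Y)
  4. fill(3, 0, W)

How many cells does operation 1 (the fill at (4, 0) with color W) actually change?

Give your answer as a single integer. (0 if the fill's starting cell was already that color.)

Answer: 50

Derivation:
After op 1 fill(4,0,W) [50 cells changed]:
WWGGWWWW
WWGGWGGW
WWWWWWWW
WWWWWWWW
WWWWWWWW
WWWWWWWW
WWWWWWWW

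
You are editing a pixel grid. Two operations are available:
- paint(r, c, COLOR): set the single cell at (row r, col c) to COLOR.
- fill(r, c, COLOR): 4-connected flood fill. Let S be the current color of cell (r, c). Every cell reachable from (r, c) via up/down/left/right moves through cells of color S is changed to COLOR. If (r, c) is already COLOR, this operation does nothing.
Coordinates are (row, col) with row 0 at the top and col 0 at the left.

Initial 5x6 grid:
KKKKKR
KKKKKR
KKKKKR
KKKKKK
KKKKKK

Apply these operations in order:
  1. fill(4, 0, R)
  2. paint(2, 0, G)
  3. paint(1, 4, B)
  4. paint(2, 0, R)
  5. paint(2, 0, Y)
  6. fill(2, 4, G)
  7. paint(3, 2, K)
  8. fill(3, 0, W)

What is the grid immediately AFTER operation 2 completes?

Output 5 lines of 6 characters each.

After op 1 fill(4,0,R) [27 cells changed]:
RRRRRR
RRRRRR
RRRRRR
RRRRRR
RRRRRR
After op 2 paint(2,0,G):
RRRRRR
RRRRRR
GRRRRR
RRRRRR
RRRRRR

Answer: RRRRRR
RRRRRR
GRRRRR
RRRRRR
RRRRRR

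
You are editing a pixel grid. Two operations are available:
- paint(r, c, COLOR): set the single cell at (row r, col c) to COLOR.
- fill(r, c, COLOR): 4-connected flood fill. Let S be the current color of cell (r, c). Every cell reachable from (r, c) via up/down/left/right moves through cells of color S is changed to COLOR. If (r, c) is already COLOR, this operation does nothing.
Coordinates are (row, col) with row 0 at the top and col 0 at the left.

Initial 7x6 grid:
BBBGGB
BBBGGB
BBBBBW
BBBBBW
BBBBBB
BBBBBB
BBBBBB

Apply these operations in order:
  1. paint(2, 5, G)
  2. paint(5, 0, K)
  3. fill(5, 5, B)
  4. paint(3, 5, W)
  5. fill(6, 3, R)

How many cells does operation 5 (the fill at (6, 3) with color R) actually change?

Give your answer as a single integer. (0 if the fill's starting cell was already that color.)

Answer: 33

Derivation:
After op 1 paint(2,5,G):
BBBGGB
BBBGGB
BBBBBG
BBBBBW
BBBBBB
BBBBBB
BBBBBB
After op 2 paint(5,0,K):
BBBGGB
BBBGGB
BBBBBG
BBBBBW
BBBBBB
KBBBBB
BBBBBB
After op 3 fill(5,5,B) [0 cells changed]:
BBBGGB
BBBGGB
BBBBBG
BBBBBW
BBBBBB
KBBBBB
BBBBBB
After op 4 paint(3,5,W):
BBBGGB
BBBGGB
BBBBBG
BBBBBW
BBBBBB
KBBBBB
BBBBBB
After op 5 fill(6,3,R) [33 cells changed]:
RRRGGB
RRRGGB
RRRRRG
RRRRRW
RRRRRR
KRRRRR
RRRRRR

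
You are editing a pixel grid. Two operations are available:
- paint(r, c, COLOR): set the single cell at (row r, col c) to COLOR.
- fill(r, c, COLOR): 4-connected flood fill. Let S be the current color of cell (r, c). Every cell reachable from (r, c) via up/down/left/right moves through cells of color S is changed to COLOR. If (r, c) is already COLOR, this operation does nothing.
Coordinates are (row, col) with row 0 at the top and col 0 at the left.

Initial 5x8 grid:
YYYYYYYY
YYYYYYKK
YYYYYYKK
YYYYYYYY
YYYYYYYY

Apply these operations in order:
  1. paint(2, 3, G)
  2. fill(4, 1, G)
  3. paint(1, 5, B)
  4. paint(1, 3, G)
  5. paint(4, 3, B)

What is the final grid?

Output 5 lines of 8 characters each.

Answer: GGGGGGGG
GGGGGBKK
GGGGGGKK
GGGGGGGG
GGGBGGGG

Derivation:
After op 1 paint(2,3,G):
YYYYYYYY
YYYYYYKK
YYYGYYKK
YYYYYYYY
YYYYYYYY
After op 2 fill(4,1,G) [35 cells changed]:
GGGGGGGG
GGGGGGKK
GGGGGGKK
GGGGGGGG
GGGGGGGG
After op 3 paint(1,5,B):
GGGGGGGG
GGGGGBKK
GGGGGGKK
GGGGGGGG
GGGGGGGG
After op 4 paint(1,3,G):
GGGGGGGG
GGGGGBKK
GGGGGGKK
GGGGGGGG
GGGGGGGG
After op 5 paint(4,3,B):
GGGGGGGG
GGGGGBKK
GGGGGGKK
GGGGGGGG
GGGBGGGG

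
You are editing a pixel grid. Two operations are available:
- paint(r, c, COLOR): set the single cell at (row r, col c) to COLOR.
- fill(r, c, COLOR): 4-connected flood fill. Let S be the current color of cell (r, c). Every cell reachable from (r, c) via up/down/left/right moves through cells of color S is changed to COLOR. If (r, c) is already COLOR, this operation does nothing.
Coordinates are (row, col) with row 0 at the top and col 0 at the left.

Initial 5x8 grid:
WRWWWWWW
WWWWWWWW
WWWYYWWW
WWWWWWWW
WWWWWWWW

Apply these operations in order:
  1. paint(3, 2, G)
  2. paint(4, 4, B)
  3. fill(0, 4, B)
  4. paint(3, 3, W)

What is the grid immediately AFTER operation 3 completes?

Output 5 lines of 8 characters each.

Answer: BRBBBBBB
BBBBBBBB
BBBYYBBB
BBGBBBBB
BBBBBBBB

Derivation:
After op 1 paint(3,2,G):
WRWWWWWW
WWWWWWWW
WWWYYWWW
WWGWWWWW
WWWWWWWW
After op 2 paint(4,4,B):
WRWWWWWW
WWWWWWWW
WWWYYWWW
WWGWWWWW
WWWWBWWW
After op 3 fill(0,4,B) [35 cells changed]:
BRBBBBBB
BBBBBBBB
BBBYYBBB
BBGBBBBB
BBBBBBBB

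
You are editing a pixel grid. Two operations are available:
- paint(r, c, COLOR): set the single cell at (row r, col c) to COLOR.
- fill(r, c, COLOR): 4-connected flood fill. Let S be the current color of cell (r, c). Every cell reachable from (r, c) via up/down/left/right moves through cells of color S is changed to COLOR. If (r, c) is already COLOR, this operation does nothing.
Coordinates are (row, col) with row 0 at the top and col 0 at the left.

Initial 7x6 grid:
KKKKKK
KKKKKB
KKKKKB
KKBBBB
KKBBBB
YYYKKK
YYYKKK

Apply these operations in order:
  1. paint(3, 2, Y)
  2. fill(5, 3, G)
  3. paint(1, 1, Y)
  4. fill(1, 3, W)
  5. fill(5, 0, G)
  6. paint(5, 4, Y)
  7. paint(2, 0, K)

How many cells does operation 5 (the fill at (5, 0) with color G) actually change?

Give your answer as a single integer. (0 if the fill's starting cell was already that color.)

Answer: 6

Derivation:
After op 1 paint(3,2,Y):
KKKKKK
KKKKKB
KKKKKB
KKYBBB
KKBBBB
YYYKKK
YYYKKK
After op 2 fill(5,3,G) [6 cells changed]:
KKKKKK
KKKKKB
KKKKKB
KKYBBB
KKBBBB
YYYGGG
YYYGGG
After op 3 paint(1,1,Y):
KKKKKK
KYKKKB
KKKKKB
KKYBBB
KKBBBB
YYYGGG
YYYGGG
After op 4 fill(1,3,W) [19 cells changed]:
WWWWWW
WYWWWB
WWWWWB
WWYBBB
WWBBBB
YYYGGG
YYYGGG
After op 5 fill(5,0,G) [6 cells changed]:
WWWWWW
WYWWWB
WWWWWB
WWYBBB
WWBBBB
GGGGGG
GGGGGG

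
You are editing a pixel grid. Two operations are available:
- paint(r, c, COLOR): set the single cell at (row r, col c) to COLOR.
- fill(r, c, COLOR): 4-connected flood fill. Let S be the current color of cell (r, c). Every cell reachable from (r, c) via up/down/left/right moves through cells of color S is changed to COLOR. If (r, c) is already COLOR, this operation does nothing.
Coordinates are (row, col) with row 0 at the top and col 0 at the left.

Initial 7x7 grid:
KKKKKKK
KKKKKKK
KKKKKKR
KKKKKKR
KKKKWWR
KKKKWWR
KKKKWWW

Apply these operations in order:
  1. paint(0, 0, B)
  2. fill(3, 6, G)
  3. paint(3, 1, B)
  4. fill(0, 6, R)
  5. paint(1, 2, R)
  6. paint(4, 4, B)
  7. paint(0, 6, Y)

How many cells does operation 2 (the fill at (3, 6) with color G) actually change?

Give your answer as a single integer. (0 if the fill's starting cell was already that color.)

After op 1 paint(0,0,B):
BKKKKKK
KKKKKKK
KKKKKKR
KKKKKKR
KKKKWWR
KKKKWWR
KKKKWWW
After op 2 fill(3,6,G) [4 cells changed]:
BKKKKKK
KKKKKKK
KKKKKKG
KKKKKKG
KKKKWWG
KKKKWWG
KKKKWWW

Answer: 4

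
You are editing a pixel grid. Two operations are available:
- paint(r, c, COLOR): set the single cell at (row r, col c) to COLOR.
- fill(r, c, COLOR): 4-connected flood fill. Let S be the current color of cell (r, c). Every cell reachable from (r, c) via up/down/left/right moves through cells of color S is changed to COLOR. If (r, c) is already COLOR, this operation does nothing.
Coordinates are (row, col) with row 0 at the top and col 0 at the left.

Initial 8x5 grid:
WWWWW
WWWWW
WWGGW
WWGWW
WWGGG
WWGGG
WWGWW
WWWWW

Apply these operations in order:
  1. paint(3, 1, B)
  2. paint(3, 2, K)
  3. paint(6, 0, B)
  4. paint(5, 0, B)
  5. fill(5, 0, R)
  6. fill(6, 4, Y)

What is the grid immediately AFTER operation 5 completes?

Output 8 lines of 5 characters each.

Answer: WWWWW
WWWWW
WWGGW
WBKWW
WWGGG
RWGGG
RWGWW
WWWWW

Derivation:
After op 1 paint(3,1,B):
WWWWW
WWWWW
WWGGW
WBGWW
WWGGG
WWGGG
WWGWW
WWWWW
After op 2 paint(3,2,K):
WWWWW
WWWWW
WWGGW
WBKWW
WWGGG
WWGGG
WWGWW
WWWWW
After op 3 paint(6,0,B):
WWWWW
WWWWW
WWGGW
WBKWW
WWGGG
WWGGG
BWGWW
WWWWW
After op 4 paint(5,0,B):
WWWWW
WWWWW
WWGGW
WBKWW
WWGGG
BWGGG
BWGWW
WWWWW
After op 5 fill(5,0,R) [2 cells changed]:
WWWWW
WWWWW
WWGGW
WBKWW
WWGGG
RWGGG
RWGWW
WWWWW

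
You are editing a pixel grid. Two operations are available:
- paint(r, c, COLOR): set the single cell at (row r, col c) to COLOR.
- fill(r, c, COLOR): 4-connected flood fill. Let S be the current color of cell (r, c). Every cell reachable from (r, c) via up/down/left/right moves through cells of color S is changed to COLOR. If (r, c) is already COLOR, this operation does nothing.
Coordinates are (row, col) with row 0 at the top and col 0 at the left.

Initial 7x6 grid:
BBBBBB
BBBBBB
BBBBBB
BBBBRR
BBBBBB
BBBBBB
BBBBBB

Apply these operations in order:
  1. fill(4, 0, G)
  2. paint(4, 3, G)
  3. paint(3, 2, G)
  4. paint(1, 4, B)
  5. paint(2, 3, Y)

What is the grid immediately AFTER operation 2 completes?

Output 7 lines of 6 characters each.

After op 1 fill(4,0,G) [40 cells changed]:
GGGGGG
GGGGGG
GGGGGG
GGGGRR
GGGGGG
GGGGGG
GGGGGG
After op 2 paint(4,3,G):
GGGGGG
GGGGGG
GGGGGG
GGGGRR
GGGGGG
GGGGGG
GGGGGG

Answer: GGGGGG
GGGGGG
GGGGGG
GGGGRR
GGGGGG
GGGGGG
GGGGGG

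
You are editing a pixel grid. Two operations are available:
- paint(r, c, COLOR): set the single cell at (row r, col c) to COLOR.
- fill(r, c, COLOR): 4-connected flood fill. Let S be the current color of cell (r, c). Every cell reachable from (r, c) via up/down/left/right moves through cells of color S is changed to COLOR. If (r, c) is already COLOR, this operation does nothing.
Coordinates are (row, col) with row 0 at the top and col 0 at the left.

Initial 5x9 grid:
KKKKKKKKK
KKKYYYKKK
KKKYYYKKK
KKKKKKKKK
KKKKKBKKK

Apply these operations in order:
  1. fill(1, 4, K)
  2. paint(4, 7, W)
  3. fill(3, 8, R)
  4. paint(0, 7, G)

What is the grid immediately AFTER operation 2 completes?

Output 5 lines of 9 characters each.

Answer: KKKKKKKKK
KKKKKKKKK
KKKKKKKKK
KKKKKKKKK
KKKKKBKWK

Derivation:
After op 1 fill(1,4,K) [6 cells changed]:
KKKKKKKKK
KKKKKKKKK
KKKKKKKKK
KKKKKKKKK
KKKKKBKKK
After op 2 paint(4,7,W):
KKKKKKKKK
KKKKKKKKK
KKKKKKKKK
KKKKKKKKK
KKKKKBKWK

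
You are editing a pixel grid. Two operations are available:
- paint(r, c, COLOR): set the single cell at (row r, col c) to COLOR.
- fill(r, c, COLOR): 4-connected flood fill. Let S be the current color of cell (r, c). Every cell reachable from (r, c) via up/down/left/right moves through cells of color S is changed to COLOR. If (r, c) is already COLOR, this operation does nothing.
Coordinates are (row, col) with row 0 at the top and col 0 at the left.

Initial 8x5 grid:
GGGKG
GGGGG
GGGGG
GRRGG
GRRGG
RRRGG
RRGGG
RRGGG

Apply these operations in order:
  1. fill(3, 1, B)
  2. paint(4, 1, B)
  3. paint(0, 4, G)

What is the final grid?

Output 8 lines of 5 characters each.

Answer: GGGKG
GGGGG
GGGGG
GBBGG
GBBGG
BBBGG
BBGGG
BBGGG

Derivation:
After op 1 fill(3,1,B) [11 cells changed]:
GGGKG
GGGGG
GGGGG
GBBGG
GBBGG
BBBGG
BBGGG
BBGGG
After op 2 paint(4,1,B):
GGGKG
GGGGG
GGGGG
GBBGG
GBBGG
BBBGG
BBGGG
BBGGG
After op 3 paint(0,4,G):
GGGKG
GGGGG
GGGGG
GBBGG
GBBGG
BBBGG
BBGGG
BBGGG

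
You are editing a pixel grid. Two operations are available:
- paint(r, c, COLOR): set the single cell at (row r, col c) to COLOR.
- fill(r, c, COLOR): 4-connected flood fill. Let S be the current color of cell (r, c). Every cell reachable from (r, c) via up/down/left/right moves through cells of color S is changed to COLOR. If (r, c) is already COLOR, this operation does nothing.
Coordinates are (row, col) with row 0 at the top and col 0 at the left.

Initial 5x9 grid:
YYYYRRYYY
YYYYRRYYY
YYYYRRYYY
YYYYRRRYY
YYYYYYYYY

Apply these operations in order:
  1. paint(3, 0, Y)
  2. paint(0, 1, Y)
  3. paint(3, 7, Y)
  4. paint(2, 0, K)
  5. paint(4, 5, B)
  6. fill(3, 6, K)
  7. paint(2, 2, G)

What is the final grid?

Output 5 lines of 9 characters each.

Answer: YYYYKKYYY
YYYYKKYYY
KYGYKKYYY
YYYYKKKYY
YYYYYBYYY

Derivation:
After op 1 paint(3,0,Y):
YYYYRRYYY
YYYYRRYYY
YYYYRRYYY
YYYYRRRYY
YYYYYYYYY
After op 2 paint(0,1,Y):
YYYYRRYYY
YYYYRRYYY
YYYYRRYYY
YYYYRRRYY
YYYYYYYYY
After op 3 paint(3,7,Y):
YYYYRRYYY
YYYYRRYYY
YYYYRRYYY
YYYYRRRYY
YYYYYYYYY
After op 4 paint(2,0,K):
YYYYRRYYY
YYYYRRYYY
KYYYRRYYY
YYYYRRRYY
YYYYYYYYY
After op 5 paint(4,5,B):
YYYYRRYYY
YYYYRRYYY
KYYYRRYYY
YYYYRRRYY
YYYYYBYYY
After op 6 fill(3,6,K) [9 cells changed]:
YYYYKKYYY
YYYYKKYYY
KYYYKKYYY
YYYYKKKYY
YYYYYBYYY
After op 7 paint(2,2,G):
YYYYKKYYY
YYYYKKYYY
KYGYKKYYY
YYYYKKKYY
YYYYYBYYY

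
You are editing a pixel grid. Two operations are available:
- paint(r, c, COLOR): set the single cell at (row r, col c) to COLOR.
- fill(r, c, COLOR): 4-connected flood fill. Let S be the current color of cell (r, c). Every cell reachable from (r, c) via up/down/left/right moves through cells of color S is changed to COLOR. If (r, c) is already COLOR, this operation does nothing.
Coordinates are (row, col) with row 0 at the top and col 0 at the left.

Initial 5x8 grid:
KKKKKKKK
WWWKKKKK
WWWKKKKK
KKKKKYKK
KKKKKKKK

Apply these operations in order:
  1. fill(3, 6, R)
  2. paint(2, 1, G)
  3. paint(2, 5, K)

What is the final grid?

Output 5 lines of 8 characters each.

Answer: RRRRRRRR
WWWRRRRR
WGWRRKRR
RRRRRYRR
RRRRRRRR

Derivation:
After op 1 fill(3,6,R) [33 cells changed]:
RRRRRRRR
WWWRRRRR
WWWRRRRR
RRRRRYRR
RRRRRRRR
After op 2 paint(2,1,G):
RRRRRRRR
WWWRRRRR
WGWRRRRR
RRRRRYRR
RRRRRRRR
After op 3 paint(2,5,K):
RRRRRRRR
WWWRRRRR
WGWRRKRR
RRRRRYRR
RRRRRRRR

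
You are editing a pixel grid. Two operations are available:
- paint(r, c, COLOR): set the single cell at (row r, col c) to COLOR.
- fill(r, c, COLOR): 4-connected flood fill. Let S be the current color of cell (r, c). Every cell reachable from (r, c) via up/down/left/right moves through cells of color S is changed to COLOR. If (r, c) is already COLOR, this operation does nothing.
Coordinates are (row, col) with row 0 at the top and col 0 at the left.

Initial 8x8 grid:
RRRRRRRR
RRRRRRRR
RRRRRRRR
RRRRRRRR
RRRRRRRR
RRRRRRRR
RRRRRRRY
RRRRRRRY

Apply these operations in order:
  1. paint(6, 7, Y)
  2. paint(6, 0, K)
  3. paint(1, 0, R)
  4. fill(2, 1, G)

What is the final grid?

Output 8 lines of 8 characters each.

Answer: GGGGGGGG
GGGGGGGG
GGGGGGGG
GGGGGGGG
GGGGGGGG
GGGGGGGG
KGGGGGGY
GGGGGGGY

Derivation:
After op 1 paint(6,7,Y):
RRRRRRRR
RRRRRRRR
RRRRRRRR
RRRRRRRR
RRRRRRRR
RRRRRRRR
RRRRRRRY
RRRRRRRY
After op 2 paint(6,0,K):
RRRRRRRR
RRRRRRRR
RRRRRRRR
RRRRRRRR
RRRRRRRR
RRRRRRRR
KRRRRRRY
RRRRRRRY
After op 3 paint(1,0,R):
RRRRRRRR
RRRRRRRR
RRRRRRRR
RRRRRRRR
RRRRRRRR
RRRRRRRR
KRRRRRRY
RRRRRRRY
After op 4 fill(2,1,G) [61 cells changed]:
GGGGGGGG
GGGGGGGG
GGGGGGGG
GGGGGGGG
GGGGGGGG
GGGGGGGG
KGGGGGGY
GGGGGGGY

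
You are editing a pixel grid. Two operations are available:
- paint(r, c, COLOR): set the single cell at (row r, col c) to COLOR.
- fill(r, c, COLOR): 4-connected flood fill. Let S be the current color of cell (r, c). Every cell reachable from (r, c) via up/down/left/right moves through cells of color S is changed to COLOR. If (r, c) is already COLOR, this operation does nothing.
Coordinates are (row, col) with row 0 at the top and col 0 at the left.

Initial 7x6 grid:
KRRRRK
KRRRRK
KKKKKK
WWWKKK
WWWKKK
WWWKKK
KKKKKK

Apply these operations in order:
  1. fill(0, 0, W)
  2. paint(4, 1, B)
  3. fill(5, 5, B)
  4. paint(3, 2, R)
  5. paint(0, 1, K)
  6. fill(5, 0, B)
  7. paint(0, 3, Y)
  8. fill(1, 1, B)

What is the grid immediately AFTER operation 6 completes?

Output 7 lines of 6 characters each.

Answer: BKRRRB
BRRRRB
BBBBBB
BBRBBB
BBBBBB
BBBBBB
BBBBBB

Derivation:
After op 1 fill(0,0,W) [25 cells changed]:
WRRRRW
WRRRRW
WWWWWW
WWWWWW
WWWWWW
WWWWWW
WWWWWW
After op 2 paint(4,1,B):
WRRRRW
WRRRRW
WWWWWW
WWWWWW
WBWWWW
WWWWWW
WWWWWW
After op 3 fill(5,5,B) [33 cells changed]:
BRRRRB
BRRRRB
BBBBBB
BBBBBB
BBBBBB
BBBBBB
BBBBBB
After op 4 paint(3,2,R):
BRRRRB
BRRRRB
BBBBBB
BBRBBB
BBBBBB
BBBBBB
BBBBBB
After op 5 paint(0,1,K):
BKRRRB
BRRRRB
BBBBBB
BBRBBB
BBBBBB
BBBBBB
BBBBBB
After op 6 fill(5,0,B) [0 cells changed]:
BKRRRB
BRRRRB
BBBBBB
BBRBBB
BBBBBB
BBBBBB
BBBBBB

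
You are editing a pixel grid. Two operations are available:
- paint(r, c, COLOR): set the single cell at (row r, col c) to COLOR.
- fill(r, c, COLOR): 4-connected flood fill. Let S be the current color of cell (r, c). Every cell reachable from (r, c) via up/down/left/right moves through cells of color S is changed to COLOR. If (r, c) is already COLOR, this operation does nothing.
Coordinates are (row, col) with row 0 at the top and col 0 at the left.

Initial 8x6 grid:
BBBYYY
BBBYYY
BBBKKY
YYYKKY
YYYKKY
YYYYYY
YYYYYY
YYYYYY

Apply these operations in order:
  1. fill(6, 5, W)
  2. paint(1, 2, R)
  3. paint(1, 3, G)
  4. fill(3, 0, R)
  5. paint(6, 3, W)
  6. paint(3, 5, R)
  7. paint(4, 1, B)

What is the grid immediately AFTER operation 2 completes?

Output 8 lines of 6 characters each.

Answer: BBBWWW
BBRWWW
BBBKKW
WWWKKW
WWWKKW
WWWWWW
WWWWWW
WWWWWW

Derivation:
After op 1 fill(6,5,W) [33 cells changed]:
BBBWWW
BBBWWW
BBBKKW
WWWKKW
WWWKKW
WWWWWW
WWWWWW
WWWWWW
After op 2 paint(1,2,R):
BBBWWW
BBRWWW
BBBKKW
WWWKKW
WWWKKW
WWWWWW
WWWWWW
WWWWWW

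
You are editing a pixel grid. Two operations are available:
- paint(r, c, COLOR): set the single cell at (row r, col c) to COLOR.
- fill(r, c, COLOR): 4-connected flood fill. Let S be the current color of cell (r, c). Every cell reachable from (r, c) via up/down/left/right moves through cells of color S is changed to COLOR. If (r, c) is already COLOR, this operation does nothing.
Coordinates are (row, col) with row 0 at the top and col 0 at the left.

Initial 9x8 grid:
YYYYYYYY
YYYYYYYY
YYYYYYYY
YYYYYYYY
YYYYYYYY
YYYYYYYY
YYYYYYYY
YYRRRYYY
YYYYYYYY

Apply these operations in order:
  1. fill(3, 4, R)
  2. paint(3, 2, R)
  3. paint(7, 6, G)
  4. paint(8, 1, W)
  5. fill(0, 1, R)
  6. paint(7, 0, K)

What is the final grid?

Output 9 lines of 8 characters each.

After op 1 fill(3,4,R) [69 cells changed]:
RRRRRRRR
RRRRRRRR
RRRRRRRR
RRRRRRRR
RRRRRRRR
RRRRRRRR
RRRRRRRR
RRRRRRRR
RRRRRRRR
After op 2 paint(3,2,R):
RRRRRRRR
RRRRRRRR
RRRRRRRR
RRRRRRRR
RRRRRRRR
RRRRRRRR
RRRRRRRR
RRRRRRRR
RRRRRRRR
After op 3 paint(7,6,G):
RRRRRRRR
RRRRRRRR
RRRRRRRR
RRRRRRRR
RRRRRRRR
RRRRRRRR
RRRRRRRR
RRRRRRGR
RRRRRRRR
After op 4 paint(8,1,W):
RRRRRRRR
RRRRRRRR
RRRRRRRR
RRRRRRRR
RRRRRRRR
RRRRRRRR
RRRRRRRR
RRRRRRGR
RWRRRRRR
After op 5 fill(0,1,R) [0 cells changed]:
RRRRRRRR
RRRRRRRR
RRRRRRRR
RRRRRRRR
RRRRRRRR
RRRRRRRR
RRRRRRRR
RRRRRRGR
RWRRRRRR
After op 6 paint(7,0,K):
RRRRRRRR
RRRRRRRR
RRRRRRRR
RRRRRRRR
RRRRRRRR
RRRRRRRR
RRRRRRRR
KRRRRRGR
RWRRRRRR

Answer: RRRRRRRR
RRRRRRRR
RRRRRRRR
RRRRRRRR
RRRRRRRR
RRRRRRRR
RRRRRRRR
KRRRRRGR
RWRRRRRR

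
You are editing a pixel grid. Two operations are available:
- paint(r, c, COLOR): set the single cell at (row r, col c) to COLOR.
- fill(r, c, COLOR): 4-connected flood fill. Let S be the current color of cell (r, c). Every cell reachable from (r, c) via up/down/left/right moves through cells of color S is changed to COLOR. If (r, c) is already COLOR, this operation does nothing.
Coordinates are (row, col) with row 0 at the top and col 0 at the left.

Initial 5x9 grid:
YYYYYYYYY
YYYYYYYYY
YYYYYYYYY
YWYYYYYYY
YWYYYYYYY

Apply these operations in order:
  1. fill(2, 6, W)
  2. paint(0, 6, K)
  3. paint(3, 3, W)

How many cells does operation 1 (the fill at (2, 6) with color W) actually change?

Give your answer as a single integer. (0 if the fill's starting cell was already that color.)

After op 1 fill(2,6,W) [43 cells changed]:
WWWWWWWWW
WWWWWWWWW
WWWWWWWWW
WWWWWWWWW
WWWWWWWWW

Answer: 43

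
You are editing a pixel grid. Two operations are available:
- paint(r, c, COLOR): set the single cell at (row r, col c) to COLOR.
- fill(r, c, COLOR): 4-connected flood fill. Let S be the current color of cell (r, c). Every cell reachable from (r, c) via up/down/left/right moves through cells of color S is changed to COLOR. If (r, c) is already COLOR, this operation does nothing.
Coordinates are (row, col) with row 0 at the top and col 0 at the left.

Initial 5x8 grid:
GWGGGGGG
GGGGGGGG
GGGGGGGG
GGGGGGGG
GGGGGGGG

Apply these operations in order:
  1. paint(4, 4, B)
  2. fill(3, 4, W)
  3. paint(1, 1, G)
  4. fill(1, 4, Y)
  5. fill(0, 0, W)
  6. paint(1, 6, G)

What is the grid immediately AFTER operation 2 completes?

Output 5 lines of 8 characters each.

After op 1 paint(4,4,B):
GWGGGGGG
GGGGGGGG
GGGGGGGG
GGGGGGGG
GGGGBGGG
After op 2 fill(3,4,W) [38 cells changed]:
WWWWWWWW
WWWWWWWW
WWWWWWWW
WWWWWWWW
WWWWBWWW

Answer: WWWWWWWW
WWWWWWWW
WWWWWWWW
WWWWWWWW
WWWWBWWW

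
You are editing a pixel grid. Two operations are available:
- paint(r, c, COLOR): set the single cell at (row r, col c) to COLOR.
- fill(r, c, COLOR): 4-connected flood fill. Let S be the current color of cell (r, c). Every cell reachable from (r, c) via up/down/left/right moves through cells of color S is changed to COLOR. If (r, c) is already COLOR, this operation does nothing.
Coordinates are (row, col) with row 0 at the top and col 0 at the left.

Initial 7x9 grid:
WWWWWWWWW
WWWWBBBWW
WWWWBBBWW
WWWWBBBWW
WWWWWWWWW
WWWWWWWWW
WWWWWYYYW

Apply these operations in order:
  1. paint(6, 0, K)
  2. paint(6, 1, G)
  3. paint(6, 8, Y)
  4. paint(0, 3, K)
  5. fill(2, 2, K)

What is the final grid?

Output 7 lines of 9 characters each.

After op 1 paint(6,0,K):
WWWWWWWWW
WWWWBBBWW
WWWWBBBWW
WWWWBBBWW
WWWWWWWWW
WWWWWWWWW
KWWWWYYYW
After op 2 paint(6,1,G):
WWWWWWWWW
WWWWBBBWW
WWWWBBBWW
WWWWBBBWW
WWWWWWWWW
WWWWWWWWW
KGWWWYYYW
After op 3 paint(6,8,Y):
WWWWWWWWW
WWWWBBBWW
WWWWBBBWW
WWWWBBBWW
WWWWWWWWW
WWWWWWWWW
KGWWWYYYY
After op 4 paint(0,3,K):
WWWKWWWWW
WWWWBBBWW
WWWWBBBWW
WWWWBBBWW
WWWWWWWWW
WWWWWWWWW
KGWWWYYYY
After op 5 fill(2,2,K) [47 cells changed]:
KKKKKKKKK
KKKKBBBKK
KKKKBBBKK
KKKKBBBKK
KKKKKKKKK
KKKKKKKKK
KGKKKYYYY

Answer: KKKKKKKKK
KKKKBBBKK
KKKKBBBKK
KKKKBBBKK
KKKKKKKKK
KKKKKKKKK
KGKKKYYYY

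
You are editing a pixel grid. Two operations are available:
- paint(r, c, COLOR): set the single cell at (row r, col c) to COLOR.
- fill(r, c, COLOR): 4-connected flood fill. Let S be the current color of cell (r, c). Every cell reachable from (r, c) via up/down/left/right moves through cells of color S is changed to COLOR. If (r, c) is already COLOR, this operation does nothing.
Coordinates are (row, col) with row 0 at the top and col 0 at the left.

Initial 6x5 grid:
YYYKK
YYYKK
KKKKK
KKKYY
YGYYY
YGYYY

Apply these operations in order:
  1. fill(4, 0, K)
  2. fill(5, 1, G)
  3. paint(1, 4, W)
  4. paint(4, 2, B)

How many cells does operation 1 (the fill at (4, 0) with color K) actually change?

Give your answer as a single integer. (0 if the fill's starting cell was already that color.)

Answer: 2

Derivation:
After op 1 fill(4,0,K) [2 cells changed]:
YYYKK
YYYKK
KKKKK
KKKYY
KGYYY
KGYYY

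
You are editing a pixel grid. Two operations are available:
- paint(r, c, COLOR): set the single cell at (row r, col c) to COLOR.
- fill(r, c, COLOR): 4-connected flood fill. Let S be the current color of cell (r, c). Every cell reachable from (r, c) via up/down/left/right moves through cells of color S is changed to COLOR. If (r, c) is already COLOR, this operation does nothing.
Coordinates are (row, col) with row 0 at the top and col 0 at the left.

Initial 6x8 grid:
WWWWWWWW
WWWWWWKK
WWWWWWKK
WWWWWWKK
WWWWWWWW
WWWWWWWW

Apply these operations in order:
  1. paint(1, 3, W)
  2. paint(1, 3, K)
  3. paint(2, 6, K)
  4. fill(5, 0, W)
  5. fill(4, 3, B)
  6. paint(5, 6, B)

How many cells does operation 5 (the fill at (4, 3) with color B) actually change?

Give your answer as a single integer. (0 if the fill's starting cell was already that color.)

After op 1 paint(1,3,W):
WWWWWWWW
WWWWWWKK
WWWWWWKK
WWWWWWKK
WWWWWWWW
WWWWWWWW
After op 2 paint(1,3,K):
WWWWWWWW
WWWKWWKK
WWWWWWKK
WWWWWWKK
WWWWWWWW
WWWWWWWW
After op 3 paint(2,6,K):
WWWWWWWW
WWWKWWKK
WWWWWWKK
WWWWWWKK
WWWWWWWW
WWWWWWWW
After op 4 fill(5,0,W) [0 cells changed]:
WWWWWWWW
WWWKWWKK
WWWWWWKK
WWWWWWKK
WWWWWWWW
WWWWWWWW
After op 5 fill(4,3,B) [41 cells changed]:
BBBBBBBB
BBBKBBKK
BBBBBBKK
BBBBBBKK
BBBBBBBB
BBBBBBBB

Answer: 41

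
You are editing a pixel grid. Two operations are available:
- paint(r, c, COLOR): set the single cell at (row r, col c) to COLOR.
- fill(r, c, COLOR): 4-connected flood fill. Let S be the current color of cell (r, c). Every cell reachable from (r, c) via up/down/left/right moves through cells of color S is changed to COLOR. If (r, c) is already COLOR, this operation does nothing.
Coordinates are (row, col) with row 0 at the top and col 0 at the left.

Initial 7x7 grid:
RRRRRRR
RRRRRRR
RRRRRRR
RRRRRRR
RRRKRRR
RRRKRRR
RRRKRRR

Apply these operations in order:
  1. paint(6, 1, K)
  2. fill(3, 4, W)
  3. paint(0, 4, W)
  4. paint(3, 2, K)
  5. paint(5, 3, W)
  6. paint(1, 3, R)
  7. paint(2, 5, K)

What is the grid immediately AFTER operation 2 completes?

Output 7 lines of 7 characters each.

Answer: WWWWWWW
WWWWWWW
WWWWWWW
WWWWWWW
WWWKWWW
WWWKWWW
WKWKWWW

Derivation:
After op 1 paint(6,1,K):
RRRRRRR
RRRRRRR
RRRRRRR
RRRRRRR
RRRKRRR
RRRKRRR
RKRKRRR
After op 2 fill(3,4,W) [45 cells changed]:
WWWWWWW
WWWWWWW
WWWWWWW
WWWWWWW
WWWKWWW
WWWKWWW
WKWKWWW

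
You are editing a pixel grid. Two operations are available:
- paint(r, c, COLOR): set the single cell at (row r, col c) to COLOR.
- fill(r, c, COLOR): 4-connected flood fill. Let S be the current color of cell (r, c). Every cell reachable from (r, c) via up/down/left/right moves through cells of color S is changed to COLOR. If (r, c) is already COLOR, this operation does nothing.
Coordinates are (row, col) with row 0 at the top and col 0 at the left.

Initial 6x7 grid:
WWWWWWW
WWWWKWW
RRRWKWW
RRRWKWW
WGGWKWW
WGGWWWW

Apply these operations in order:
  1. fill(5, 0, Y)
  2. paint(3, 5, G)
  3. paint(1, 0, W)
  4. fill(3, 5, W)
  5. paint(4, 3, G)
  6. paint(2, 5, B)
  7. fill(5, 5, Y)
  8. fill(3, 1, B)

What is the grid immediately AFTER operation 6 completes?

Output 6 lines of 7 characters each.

After op 1 fill(5,0,Y) [2 cells changed]:
WWWWWWW
WWWWKWW
RRRWKWW
RRRWKWW
YGGWKWW
YGGWWWW
After op 2 paint(3,5,G):
WWWWWWW
WWWWKWW
RRRWKWW
RRRWKGW
YGGWKWW
YGGWWWW
After op 3 paint(1,0,W):
WWWWWWW
WWWWKWW
RRRWKWW
RRRWKGW
YGGWKWW
YGGWWWW
After op 4 fill(3,5,W) [1 cells changed]:
WWWWWWW
WWWWKWW
RRRWKWW
RRRWKWW
YGGWKWW
YGGWWWW
After op 5 paint(4,3,G):
WWWWWWW
WWWWKWW
RRRWKWW
RRRWKWW
YGGGKWW
YGGWWWW
After op 6 paint(2,5,B):
WWWWWWW
WWWWKWW
RRRWKBW
RRRWKWW
YGGGKWW
YGGWWWW

Answer: WWWWWWW
WWWWKWW
RRRWKBW
RRRWKWW
YGGGKWW
YGGWWWW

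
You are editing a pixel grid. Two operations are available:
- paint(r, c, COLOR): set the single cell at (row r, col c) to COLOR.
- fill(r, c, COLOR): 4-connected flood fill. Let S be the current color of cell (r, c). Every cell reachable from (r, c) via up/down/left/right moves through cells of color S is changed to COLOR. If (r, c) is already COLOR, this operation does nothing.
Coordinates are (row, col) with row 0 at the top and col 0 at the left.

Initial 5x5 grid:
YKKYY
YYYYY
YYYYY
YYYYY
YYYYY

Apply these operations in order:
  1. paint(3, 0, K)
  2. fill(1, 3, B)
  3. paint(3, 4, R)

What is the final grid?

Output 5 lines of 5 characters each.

After op 1 paint(3,0,K):
YKKYY
YYYYY
YYYYY
KYYYY
YYYYY
After op 2 fill(1,3,B) [22 cells changed]:
BKKBB
BBBBB
BBBBB
KBBBB
BBBBB
After op 3 paint(3,4,R):
BKKBB
BBBBB
BBBBB
KBBBR
BBBBB

Answer: BKKBB
BBBBB
BBBBB
KBBBR
BBBBB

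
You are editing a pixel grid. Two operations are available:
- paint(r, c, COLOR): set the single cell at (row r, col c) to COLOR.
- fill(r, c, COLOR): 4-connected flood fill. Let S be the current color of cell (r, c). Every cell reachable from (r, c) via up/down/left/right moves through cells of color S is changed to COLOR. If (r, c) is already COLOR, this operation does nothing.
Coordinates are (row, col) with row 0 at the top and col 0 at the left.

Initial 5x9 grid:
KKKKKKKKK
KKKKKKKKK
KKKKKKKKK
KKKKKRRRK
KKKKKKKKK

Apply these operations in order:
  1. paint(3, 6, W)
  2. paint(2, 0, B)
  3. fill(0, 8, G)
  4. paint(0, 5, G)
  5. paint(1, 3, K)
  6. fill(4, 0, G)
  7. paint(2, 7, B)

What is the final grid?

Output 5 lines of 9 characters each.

Answer: GGGGGGGGG
GGGKGGGGG
BGGGGGGBG
GGGGGRWRG
GGGGGGGGG

Derivation:
After op 1 paint(3,6,W):
KKKKKKKKK
KKKKKKKKK
KKKKKKKKK
KKKKKRWRK
KKKKKKKKK
After op 2 paint(2,0,B):
KKKKKKKKK
KKKKKKKKK
BKKKKKKKK
KKKKKRWRK
KKKKKKKKK
After op 3 fill(0,8,G) [41 cells changed]:
GGGGGGGGG
GGGGGGGGG
BGGGGGGGG
GGGGGRWRG
GGGGGGGGG
After op 4 paint(0,5,G):
GGGGGGGGG
GGGGGGGGG
BGGGGGGGG
GGGGGRWRG
GGGGGGGGG
After op 5 paint(1,3,K):
GGGGGGGGG
GGGKGGGGG
BGGGGGGGG
GGGGGRWRG
GGGGGGGGG
After op 6 fill(4,0,G) [0 cells changed]:
GGGGGGGGG
GGGKGGGGG
BGGGGGGGG
GGGGGRWRG
GGGGGGGGG
After op 7 paint(2,7,B):
GGGGGGGGG
GGGKGGGGG
BGGGGGGBG
GGGGGRWRG
GGGGGGGGG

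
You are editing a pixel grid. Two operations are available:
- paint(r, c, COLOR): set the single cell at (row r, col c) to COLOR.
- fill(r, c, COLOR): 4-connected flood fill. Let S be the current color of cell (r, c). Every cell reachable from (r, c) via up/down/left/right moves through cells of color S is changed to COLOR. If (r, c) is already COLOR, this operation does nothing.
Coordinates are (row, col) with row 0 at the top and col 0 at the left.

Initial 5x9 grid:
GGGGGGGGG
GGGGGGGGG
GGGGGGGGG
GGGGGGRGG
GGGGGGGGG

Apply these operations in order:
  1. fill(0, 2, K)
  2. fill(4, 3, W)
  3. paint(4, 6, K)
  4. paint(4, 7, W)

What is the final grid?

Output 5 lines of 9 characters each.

Answer: WWWWWWWWW
WWWWWWWWW
WWWWWWWWW
WWWWWWRWW
WWWWWWKWW

Derivation:
After op 1 fill(0,2,K) [44 cells changed]:
KKKKKKKKK
KKKKKKKKK
KKKKKKKKK
KKKKKKRKK
KKKKKKKKK
After op 2 fill(4,3,W) [44 cells changed]:
WWWWWWWWW
WWWWWWWWW
WWWWWWWWW
WWWWWWRWW
WWWWWWWWW
After op 3 paint(4,6,K):
WWWWWWWWW
WWWWWWWWW
WWWWWWWWW
WWWWWWRWW
WWWWWWKWW
After op 4 paint(4,7,W):
WWWWWWWWW
WWWWWWWWW
WWWWWWWWW
WWWWWWRWW
WWWWWWKWW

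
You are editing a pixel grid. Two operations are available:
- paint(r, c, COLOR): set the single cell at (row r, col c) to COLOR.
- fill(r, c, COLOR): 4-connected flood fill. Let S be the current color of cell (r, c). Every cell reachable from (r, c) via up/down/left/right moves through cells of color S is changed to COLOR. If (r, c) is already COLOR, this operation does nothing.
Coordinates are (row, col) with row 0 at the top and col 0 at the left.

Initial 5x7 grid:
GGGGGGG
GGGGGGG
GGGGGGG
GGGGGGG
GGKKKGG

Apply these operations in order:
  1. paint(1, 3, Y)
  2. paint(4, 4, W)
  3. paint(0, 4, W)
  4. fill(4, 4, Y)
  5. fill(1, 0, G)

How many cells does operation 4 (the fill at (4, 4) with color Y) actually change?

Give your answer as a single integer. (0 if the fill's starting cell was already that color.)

After op 1 paint(1,3,Y):
GGGGGGG
GGGYGGG
GGGGGGG
GGGGGGG
GGKKKGG
After op 2 paint(4,4,W):
GGGGGGG
GGGYGGG
GGGGGGG
GGGGGGG
GGKKWGG
After op 3 paint(0,4,W):
GGGGWGG
GGGYGGG
GGGGGGG
GGGGGGG
GGKKWGG
After op 4 fill(4,4,Y) [1 cells changed]:
GGGGWGG
GGGYGGG
GGGGGGG
GGGGGGG
GGKKYGG

Answer: 1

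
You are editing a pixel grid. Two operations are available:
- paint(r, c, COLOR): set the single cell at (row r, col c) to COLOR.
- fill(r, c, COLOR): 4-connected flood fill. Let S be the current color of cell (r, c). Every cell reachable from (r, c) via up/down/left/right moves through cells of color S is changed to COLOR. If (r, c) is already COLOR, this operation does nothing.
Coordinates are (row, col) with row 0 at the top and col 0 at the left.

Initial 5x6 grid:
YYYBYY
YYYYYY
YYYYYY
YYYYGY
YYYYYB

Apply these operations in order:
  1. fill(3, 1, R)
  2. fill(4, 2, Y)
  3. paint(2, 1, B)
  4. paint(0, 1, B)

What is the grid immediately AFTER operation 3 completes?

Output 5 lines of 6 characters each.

Answer: YYYBYY
YYYYYY
YBYYYY
YYYYGY
YYYYYB

Derivation:
After op 1 fill(3,1,R) [27 cells changed]:
RRRBRR
RRRRRR
RRRRRR
RRRRGR
RRRRRB
After op 2 fill(4,2,Y) [27 cells changed]:
YYYBYY
YYYYYY
YYYYYY
YYYYGY
YYYYYB
After op 3 paint(2,1,B):
YYYBYY
YYYYYY
YBYYYY
YYYYGY
YYYYYB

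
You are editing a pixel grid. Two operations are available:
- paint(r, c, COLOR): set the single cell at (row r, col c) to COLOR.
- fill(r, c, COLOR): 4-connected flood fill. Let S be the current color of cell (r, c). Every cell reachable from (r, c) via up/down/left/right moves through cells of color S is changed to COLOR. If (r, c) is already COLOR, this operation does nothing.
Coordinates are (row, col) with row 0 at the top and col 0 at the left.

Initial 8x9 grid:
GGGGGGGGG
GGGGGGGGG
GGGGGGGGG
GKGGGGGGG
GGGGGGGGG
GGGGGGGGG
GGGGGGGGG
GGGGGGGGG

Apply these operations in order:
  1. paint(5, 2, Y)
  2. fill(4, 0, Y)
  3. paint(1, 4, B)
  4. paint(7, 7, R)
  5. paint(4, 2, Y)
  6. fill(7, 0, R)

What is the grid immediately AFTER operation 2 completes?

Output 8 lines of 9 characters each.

After op 1 paint(5,2,Y):
GGGGGGGGG
GGGGGGGGG
GGGGGGGGG
GKGGGGGGG
GGGGGGGGG
GGYGGGGGG
GGGGGGGGG
GGGGGGGGG
After op 2 fill(4,0,Y) [70 cells changed]:
YYYYYYYYY
YYYYYYYYY
YYYYYYYYY
YKYYYYYYY
YYYYYYYYY
YYYYYYYYY
YYYYYYYYY
YYYYYYYYY

Answer: YYYYYYYYY
YYYYYYYYY
YYYYYYYYY
YKYYYYYYY
YYYYYYYYY
YYYYYYYYY
YYYYYYYYY
YYYYYYYYY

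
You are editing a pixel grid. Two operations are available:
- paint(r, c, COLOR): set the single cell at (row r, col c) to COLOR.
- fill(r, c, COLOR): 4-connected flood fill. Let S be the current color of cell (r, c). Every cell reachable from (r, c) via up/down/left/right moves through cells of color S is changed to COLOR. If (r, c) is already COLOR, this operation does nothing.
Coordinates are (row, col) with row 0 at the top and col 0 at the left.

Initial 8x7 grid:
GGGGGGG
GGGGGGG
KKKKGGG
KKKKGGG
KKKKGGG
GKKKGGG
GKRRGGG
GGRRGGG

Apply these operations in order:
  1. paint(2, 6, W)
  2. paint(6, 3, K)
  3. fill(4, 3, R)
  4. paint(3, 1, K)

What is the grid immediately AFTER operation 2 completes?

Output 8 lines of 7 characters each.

Answer: GGGGGGG
GGGGGGG
KKKKGGW
KKKKGGG
KKKKGGG
GKKKGGG
GKRKGGG
GGRRGGG

Derivation:
After op 1 paint(2,6,W):
GGGGGGG
GGGGGGG
KKKKGGW
KKKKGGG
KKKKGGG
GKKKGGG
GKRRGGG
GGRRGGG
After op 2 paint(6,3,K):
GGGGGGG
GGGGGGG
KKKKGGW
KKKKGGG
KKKKGGG
GKKKGGG
GKRKGGG
GGRRGGG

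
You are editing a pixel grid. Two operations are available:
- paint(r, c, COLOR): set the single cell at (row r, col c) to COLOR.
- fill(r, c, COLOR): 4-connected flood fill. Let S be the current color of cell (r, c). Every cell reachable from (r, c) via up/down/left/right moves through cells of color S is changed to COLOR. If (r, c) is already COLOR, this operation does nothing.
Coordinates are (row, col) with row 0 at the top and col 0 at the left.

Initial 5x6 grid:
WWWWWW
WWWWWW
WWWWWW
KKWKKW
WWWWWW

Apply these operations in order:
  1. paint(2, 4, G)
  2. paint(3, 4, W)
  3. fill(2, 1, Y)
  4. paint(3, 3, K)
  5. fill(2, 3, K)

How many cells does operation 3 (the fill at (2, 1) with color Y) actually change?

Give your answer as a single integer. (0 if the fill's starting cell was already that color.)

Answer: 26

Derivation:
After op 1 paint(2,4,G):
WWWWWW
WWWWWW
WWWWGW
KKWKKW
WWWWWW
After op 2 paint(3,4,W):
WWWWWW
WWWWWW
WWWWGW
KKWKWW
WWWWWW
After op 3 fill(2,1,Y) [26 cells changed]:
YYYYYY
YYYYYY
YYYYGY
KKYKYY
YYYYYY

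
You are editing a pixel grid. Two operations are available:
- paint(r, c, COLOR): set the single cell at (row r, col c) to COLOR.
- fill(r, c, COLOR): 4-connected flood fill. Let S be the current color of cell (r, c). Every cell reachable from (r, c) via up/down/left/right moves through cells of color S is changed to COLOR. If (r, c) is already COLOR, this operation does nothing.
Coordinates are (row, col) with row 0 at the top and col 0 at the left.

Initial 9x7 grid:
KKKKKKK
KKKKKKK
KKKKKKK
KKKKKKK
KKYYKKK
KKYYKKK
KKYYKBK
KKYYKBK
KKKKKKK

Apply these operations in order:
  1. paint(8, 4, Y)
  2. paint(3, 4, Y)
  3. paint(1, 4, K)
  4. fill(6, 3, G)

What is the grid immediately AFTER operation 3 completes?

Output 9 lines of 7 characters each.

After op 1 paint(8,4,Y):
KKKKKKK
KKKKKKK
KKKKKKK
KKKKKKK
KKYYKKK
KKYYKKK
KKYYKBK
KKYYKBK
KKKKYKK
After op 2 paint(3,4,Y):
KKKKKKK
KKKKKKK
KKKKKKK
KKKKYKK
KKYYKKK
KKYYKKK
KKYYKBK
KKYYKBK
KKKKYKK
After op 3 paint(1,4,K):
KKKKKKK
KKKKKKK
KKKKKKK
KKKKYKK
KKYYKKK
KKYYKKK
KKYYKBK
KKYYKBK
KKKKYKK

Answer: KKKKKKK
KKKKKKK
KKKKKKK
KKKKYKK
KKYYKKK
KKYYKKK
KKYYKBK
KKYYKBK
KKKKYKK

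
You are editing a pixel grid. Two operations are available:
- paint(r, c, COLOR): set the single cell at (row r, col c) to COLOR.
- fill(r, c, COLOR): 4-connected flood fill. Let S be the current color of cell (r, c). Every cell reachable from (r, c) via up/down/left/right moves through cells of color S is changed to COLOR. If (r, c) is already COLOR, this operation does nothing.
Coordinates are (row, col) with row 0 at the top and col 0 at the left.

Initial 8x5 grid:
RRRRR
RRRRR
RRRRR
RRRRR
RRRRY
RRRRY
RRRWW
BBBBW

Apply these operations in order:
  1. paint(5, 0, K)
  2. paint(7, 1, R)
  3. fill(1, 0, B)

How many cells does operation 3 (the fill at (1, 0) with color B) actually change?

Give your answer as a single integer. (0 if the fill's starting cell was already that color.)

After op 1 paint(5,0,K):
RRRRR
RRRRR
RRRRR
RRRRR
RRRRY
KRRRY
RRRWW
BBBBW
After op 2 paint(7,1,R):
RRRRR
RRRRR
RRRRR
RRRRR
RRRRY
KRRRY
RRRWW
BRBBW
After op 3 fill(1,0,B) [31 cells changed]:
BBBBB
BBBBB
BBBBB
BBBBB
BBBBY
KBBBY
BBBWW
BBBBW

Answer: 31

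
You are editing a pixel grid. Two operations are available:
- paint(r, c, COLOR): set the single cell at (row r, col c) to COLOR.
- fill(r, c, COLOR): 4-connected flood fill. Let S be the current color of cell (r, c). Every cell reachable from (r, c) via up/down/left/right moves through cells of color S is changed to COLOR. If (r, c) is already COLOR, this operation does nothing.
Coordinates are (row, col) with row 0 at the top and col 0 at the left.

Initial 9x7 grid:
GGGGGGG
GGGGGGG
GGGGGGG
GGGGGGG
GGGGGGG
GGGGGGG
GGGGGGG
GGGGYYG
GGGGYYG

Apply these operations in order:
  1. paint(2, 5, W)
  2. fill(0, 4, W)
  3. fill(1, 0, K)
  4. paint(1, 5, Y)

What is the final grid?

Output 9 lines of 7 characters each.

After op 1 paint(2,5,W):
GGGGGGG
GGGGGGG
GGGGGWG
GGGGGGG
GGGGGGG
GGGGGGG
GGGGGGG
GGGGYYG
GGGGYYG
After op 2 fill(0,4,W) [58 cells changed]:
WWWWWWW
WWWWWWW
WWWWWWW
WWWWWWW
WWWWWWW
WWWWWWW
WWWWWWW
WWWWYYW
WWWWYYW
After op 3 fill(1,0,K) [59 cells changed]:
KKKKKKK
KKKKKKK
KKKKKKK
KKKKKKK
KKKKKKK
KKKKKKK
KKKKKKK
KKKKYYK
KKKKYYK
After op 4 paint(1,5,Y):
KKKKKKK
KKKKKYK
KKKKKKK
KKKKKKK
KKKKKKK
KKKKKKK
KKKKKKK
KKKKYYK
KKKKYYK

Answer: KKKKKKK
KKKKKYK
KKKKKKK
KKKKKKK
KKKKKKK
KKKKKKK
KKKKKKK
KKKKYYK
KKKKYYK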